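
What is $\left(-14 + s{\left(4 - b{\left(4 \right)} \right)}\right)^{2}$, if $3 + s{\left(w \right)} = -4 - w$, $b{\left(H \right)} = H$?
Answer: $441$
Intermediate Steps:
$s{\left(w \right)} = -7 - w$ ($s{\left(w \right)} = -3 - \left(4 + w\right) = -7 - w$)
$\left(-14 + s{\left(4 - b{\left(4 \right)} \right)}\right)^{2} = \left(-14 - \left(11 - 4\right)\right)^{2} = \left(-14 - 7\right)^{2} = \left(-21\right)^{2} = 441$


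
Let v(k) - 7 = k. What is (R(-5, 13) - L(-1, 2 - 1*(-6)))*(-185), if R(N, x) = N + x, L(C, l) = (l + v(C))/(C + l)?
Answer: -1110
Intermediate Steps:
v(k) = 7 + k
L(C, l) = (7 + C + l)/(C + l) (L(C, l) = (l + (7 + C))/(C + l) = (7 + C + l)/(C + l))
(R(-5, 13) - L(-1, 2 - 1*(-6)))*(-185) = ((-5 + 13) - (7 - 1 + (2 - 1*(-6)))/(-1 + (2 - 1*(-6))))*(-185) = (8 - (7 - 1 + (2 + 6))/(-1 + (2 + 6)))*(-185) = (8 - (7 - 1 + 8)/(-1 + 8))*(-185) = (8 - 14/7)*(-185) = (8 - 1*2)*(-185) = (8 - 2)*(-185) = 6*(-185) = -1110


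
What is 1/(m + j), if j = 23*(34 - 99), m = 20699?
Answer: 1/19204 ≈ 5.2072e-5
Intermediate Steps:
j = -1495 (j = 23*(-65) = -1495)
1/(m + j) = 1/(20699 - 1495) = 1/19204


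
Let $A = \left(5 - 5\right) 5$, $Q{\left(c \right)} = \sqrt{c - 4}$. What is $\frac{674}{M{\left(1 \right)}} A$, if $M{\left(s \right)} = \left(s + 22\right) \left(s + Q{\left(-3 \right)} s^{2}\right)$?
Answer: $0$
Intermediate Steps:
$Q{\left(c \right)} = \sqrt{-4 + c}$
$M{\left(s \right)} = \left(22 + s\right) \left(s + i \sqrt{7} s^{2}\right)$ ($M{\left(s \right)} = \left(s + 22\right) \left(s + \sqrt{-4 - 3} s^{2}\right) = \left(22 + s\right) \left(s + \sqrt{-7} s^{2}\right) = \left(22 + s\right) \left(s + i \sqrt{7} s^{2}\right)$)
$A = 0$ ($A = 0 \cdot 5 = 0$)
$\frac{674}{M{\left(1 \right)}} A = \frac{674}{1 \left(22 + 1 + i \sqrt{7} \cdot 1^{2} + 22 i 1 \sqrt{7}\right)} 0 = \frac{674}{1 \left(22 + 1 + i \sqrt{7} \cdot 1 + 22 i \sqrt{7}\right)} 0 = \frac{674}{1 \left(22 + 1 + i \sqrt{7} + 22 i \sqrt{7}\right)} 0 = \frac{674}{1 \left(23 + 23 i \sqrt{7}\right)} 0 = \frac{674}{23 + 23 i \sqrt{7}} \cdot 0 = 0$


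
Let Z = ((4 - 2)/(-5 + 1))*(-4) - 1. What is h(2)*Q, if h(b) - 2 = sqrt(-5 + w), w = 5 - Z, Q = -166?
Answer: -332 - 166*I ≈ -332.0 - 166.0*I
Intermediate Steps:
Z = 1 (Z = (2/(-4))*(-4) - 1 = (2*(-1/4))*(-4) - 1 = -1/2*(-4) - 1 = 2 - 1 = 1)
w = 4 (w = 5 - 1*1 = 5 - 1 = 4)
h(b) = 2 + I (h(b) = 2 + sqrt(-5 + 4) = 2 + sqrt(-1) = 2 + I)
h(2)*Q = (2 + I)*(-166) = -332 - 166*I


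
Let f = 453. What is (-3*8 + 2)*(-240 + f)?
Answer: -4686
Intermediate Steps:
(-3*8 + 2)*(-240 + f) = (-3*8 + 2)*(-240 + 453) = (-24 + 2)*213 = -22*213 = -4686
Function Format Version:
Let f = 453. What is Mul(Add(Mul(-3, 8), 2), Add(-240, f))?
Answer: -4686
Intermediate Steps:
Mul(Add(Mul(-3, 8), 2), Add(-240, f)) = Mul(Add(Mul(-3, 8), 2), Add(-240, 453)) = Mul(Add(-24, 2), 213) = Mul(-22, 213) = -4686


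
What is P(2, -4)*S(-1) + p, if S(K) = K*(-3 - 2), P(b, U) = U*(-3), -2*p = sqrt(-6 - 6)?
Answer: 60 - I*sqrt(3) ≈ 60.0 - 1.732*I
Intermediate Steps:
p = -I*sqrt(3) (p = -sqrt(-6 - 6)/2 = -I*sqrt(3) ≈ -1.732*I)
P(b, U) = -3*U
S(K) = -5*K (S(K) = K*(-5) = -5*K)
P(2, -4)*S(-1) + p = (-3*(-4))*(-5*(-1)) - I*sqrt(3) = 12*5 - I*sqrt(3) = 60 - I*sqrt(3)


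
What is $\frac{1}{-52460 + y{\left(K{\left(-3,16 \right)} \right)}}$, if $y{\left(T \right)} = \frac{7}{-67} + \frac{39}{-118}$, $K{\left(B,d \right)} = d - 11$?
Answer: $- \frac{7906}{414752199} \approx -1.9062 \cdot 10^{-5}$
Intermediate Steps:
$K{\left(B,d \right)} = -11 + d$
$y{\left(T \right)} = - \frac{3439}{7906}$ ($y{\left(T \right)} = 7 \left(- \frac{1}{67}\right) + 39 \left(- \frac{1}{118}\right) = - \frac{7}{67} - \frac{39}{118} = - \frac{3439}{7906}$)
$\frac{1}{-52460 + y{\left(K{\left(-3,16 \right)} \right)}} = \frac{1}{-52460 - \frac{3439}{7906}} = \frac{1}{- \frac{414752199}{7906}} = - \frac{7906}{414752199}$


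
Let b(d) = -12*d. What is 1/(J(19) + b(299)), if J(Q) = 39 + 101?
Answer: -1/3448 ≈ -0.00029002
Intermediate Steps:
J(Q) = 140
1/(J(19) + b(299)) = 1/(140 - 12*299) = 1/(140 - 3588) = 1/(-3448) = -1/3448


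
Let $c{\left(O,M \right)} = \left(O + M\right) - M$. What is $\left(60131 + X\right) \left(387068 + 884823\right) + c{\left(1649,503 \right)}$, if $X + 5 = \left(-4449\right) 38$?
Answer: $-138554716327$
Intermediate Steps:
$X = -169067$ ($X = -5 - 169062 = -169067$)
$c{\left(O,M \right)} = O$ ($c{\left(O,M \right)} = \left(M + O\right) - M = O$)
$\left(60131 + X\right) \left(387068 + 884823\right) + c{\left(1649,503 \right)} = \left(60131 - 169067\right) \left(387068 + 884823\right) + 1649 = \left(-108936\right) 1271891 + 1649 = -138554717976 + 1649 = -138554716327$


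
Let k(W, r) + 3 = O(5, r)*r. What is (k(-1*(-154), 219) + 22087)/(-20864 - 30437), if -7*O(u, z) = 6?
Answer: -153274/359107 ≈ -0.42682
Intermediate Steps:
O(u, z) = -6/7 (O(u, z) = -1/7*6 = -6/7)
k(W, r) = -3 - 6*r/7
(k(-1*(-154), 219) + 22087)/(-20864 - 30437) = ((-3 - 6/7*219) + 22087)/(-20864 - 30437) = ((-3 - 1314/7) + 22087)/(-51301) = (-1335/7 + 22087)*(-1/51301) = (153274/7)*(-1/51301) = -153274/359107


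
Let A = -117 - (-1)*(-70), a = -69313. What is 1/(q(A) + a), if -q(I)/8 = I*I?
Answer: -1/349065 ≈ -2.8648e-6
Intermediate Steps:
A = -187 (A = -117 - 1*70 = -117 - 70 = -187)
q(I) = -8*I² (q(I) = -8*I*I = -8*I²)
1/(q(A) + a) = 1/(-8*(-187)² - 69313) = 1/(-8*34969 - 69313) = 1/(-279752 - 69313) = 1/(-349065) = -1/349065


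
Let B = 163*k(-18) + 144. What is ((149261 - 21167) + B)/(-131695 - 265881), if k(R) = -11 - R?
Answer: -129379/397576 ≈ -0.32542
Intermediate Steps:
B = 1285 (B = 163*(-11 - 1*(-18)) + 144 = 163*(-11 + 18) + 144 = 163*7 + 144 = 1141 + 144 = 1285)
((149261 - 21167) + B)/(-131695 - 265881) = ((149261 - 21167) + 1285)/(-131695 - 265881) = (128094 + 1285)/(-397576) = 129379*(-1/397576) = -129379/397576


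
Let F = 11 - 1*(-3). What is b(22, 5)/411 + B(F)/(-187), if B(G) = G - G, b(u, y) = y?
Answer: 5/411 ≈ 0.012165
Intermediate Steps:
F = 14 (F = 11 + 3 = 14)
B(G) = 0
b(22, 5)/411 + B(F)/(-187) = 5/411 + 0/(-187) = 5*(1/411) + 0*(-1/187) = 5/411 + 0 = 5/411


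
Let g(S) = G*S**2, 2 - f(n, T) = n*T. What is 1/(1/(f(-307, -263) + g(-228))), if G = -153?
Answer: -8034291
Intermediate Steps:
f(n, T) = 2 - T*n (f(n, T) = 2 - n*T = 2 - T*n)
g(S) = -153*S**2
1/(1/(f(-307, -263) + g(-228))) = 1/(1/((2 - 1*(-263)*(-307)) - 153*(-228)**2)) = 1/(1/((2 - 80741) - 153*51984)) = 1/(1/(-80739 - 7953552)) = 1/(1/(-8034291)) = 1/(-1/8034291) = -8034291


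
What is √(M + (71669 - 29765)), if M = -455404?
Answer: 10*I*√4135 ≈ 643.04*I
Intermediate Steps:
√(M + (71669 - 29765)) = √(-455404 + (71669 - 29765)) = √(-455404 + 41904) = √(-413500) = 10*I*√4135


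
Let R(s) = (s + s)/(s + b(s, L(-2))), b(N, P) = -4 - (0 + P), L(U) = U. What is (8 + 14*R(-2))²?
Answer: 484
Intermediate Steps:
b(N, P) = -4 - P
R(s) = 2*s/(-2 + s) (R(s) = (s + s)/(s + (-4 - 1*(-2))) = (2*s)/(s + (-4 + 2)) = (2*s)/(s - 2) = (2*s)/(-2 + s) = 2*s/(-2 + s))
(8 + 14*R(-2))² = (8 + 14*(2*(-2)/(-2 - 2)))² = (8 + 14*(2*(-2)/(-4)))² = (8 + 14*(2*(-2)*(-¼)))² = (8 + 14*1)² = (8 + 14)² = 22² = 484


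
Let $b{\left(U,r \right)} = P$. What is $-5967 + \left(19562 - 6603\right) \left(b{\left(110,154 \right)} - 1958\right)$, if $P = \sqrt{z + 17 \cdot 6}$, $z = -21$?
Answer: $-25263058$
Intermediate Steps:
$P = 9$ ($P = \sqrt{-21 + 17 \cdot 6} = \sqrt{-21 + 102} = \sqrt{81} = 9$)
$b{\left(U,r \right)} = 9$
$-5967 + \left(19562 - 6603\right) \left(b{\left(110,154 \right)} - 1958\right) = -5967 + \left(19562 - 6603\right) \left(9 - 1958\right) = -5967 + 12959 \left(-1949\right) = -5967 - 25257091 = -25263058$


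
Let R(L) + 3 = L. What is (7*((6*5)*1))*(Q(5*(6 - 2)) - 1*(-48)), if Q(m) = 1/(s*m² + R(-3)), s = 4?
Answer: 8033865/797 ≈ 10080.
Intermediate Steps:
R(L) = -3 + L
Q(m) = 1/(-6 + 4*m²) (Q(m) = 1/(4*m² + (-3 - 3)) = 1/(4*m² - 6) = 1/(-6 + 4*m²))
(7*((6*5)*1))*(Q(5*(6 - 2)) - 1*(-48)) = (7*((6*5)*1))*(1/(2*(-3 + 2*(5*(6 - 2))²)) - 1*(-48)) = (7*(30*1))*(1/(2*(-3 + 2*(5*4)²)) + 48) = (7*30)*(1/(2*(-3 + 2*20²)) + 48) = 210*(1/(2*(-3 + 2*400)) + 48) = 210*(1/(2*(-3 + 800)) + 48) = 210*((½)/797 + 48) = 210*((½)*(1/797) + 48) = 210*(1/1594 + 48) = 210*(76513/1594) = 8033865/797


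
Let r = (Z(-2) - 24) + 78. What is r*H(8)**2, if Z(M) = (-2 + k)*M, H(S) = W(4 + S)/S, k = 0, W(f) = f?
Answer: 261/2 ≈ 130.50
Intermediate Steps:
H(S) = (4 + S)/S
Z(M) = -2*M (Z(M) = (-2 + 0)*M = -2*M)
r = 58 (r = (-2*(-2) - 24) + 78 = (4 - 24) + 78 = -20 + 78 = 58)
r*H(8)**2 = 58*((4 + 8)/8)**2 = 58*((1/8)*12)**2 = 58*(3/2)**2 = 58*(9/4) = 261/2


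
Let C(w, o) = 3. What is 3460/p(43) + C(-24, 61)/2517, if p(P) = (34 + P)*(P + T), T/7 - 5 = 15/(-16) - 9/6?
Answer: 9304423/12597585 ≈ 0.73859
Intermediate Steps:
T = 287/16 (T = 35 + 7*(15/(-16) - 9/6) = 35 + 7*(15*(-1/16) - 9*⅙) = 35 + 7*(-15/16 - 3/2) = 35 + 7*(-39/16) = 35 - 273/16 = 287/16 ≈ 17.938)
p(P) = (34 + P)*(287/16 + P) (p(P) = (34 + P)*(P + 287/16) = (34 + P)*(287/16 + P))
3460/p(43) + C(-24, 61)/2517 = 3460/(4879/8 + 43² + (831/16)*43) + 3/2517 = 3460/(4879/8 + 1849 + 35733/16) + 3*(1/2517) = 3460/(75075/16) + 1/839 = 3460*(16/75075) + 1/839 = 11072/15015 + 1/839 = 9304423/12597585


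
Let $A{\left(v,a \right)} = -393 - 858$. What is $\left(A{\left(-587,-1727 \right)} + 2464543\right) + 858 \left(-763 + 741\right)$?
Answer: $2444416$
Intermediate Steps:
$A{\left(v,a \right)} = -1251$
$\left(A{\left(-587,-1727 \right)} + 2464543\right) + 858 \left(-763 + 741\right) = \left(-1251 + 2464543\right) + 858 \left(-763 + 741\right) = 2463292 + 858 \left(-22\right) = 2463292 - 18876 = 2444416$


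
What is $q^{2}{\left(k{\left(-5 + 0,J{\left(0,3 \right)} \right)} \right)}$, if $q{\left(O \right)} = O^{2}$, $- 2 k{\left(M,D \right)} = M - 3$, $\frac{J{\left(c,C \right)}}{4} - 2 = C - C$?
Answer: $256$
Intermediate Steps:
$J{\left(c,C \right)} = 8$ ($J{\left(c,C \right)} = 8 + 4 \left(C - C\right) = 8 + 4 \cdot 0 = 8 + 0 = 8$)
$k{\left(M,D \right)} = \frac{3}{2} - \frac{M}{2}$ ($k{\left(M,D \right)} = - \frac{M - 3}{2} = - \frac{-3 + M}{2} = \frac{3}{2} - \frac{M}{2}$)
$q^{2}{\left(k{\left(-5 + 0,J{\left(0,3 \right)} \right)} \right)} = \left(\left(\frac{3}{2} - \frac{-5 + 0}{2}\right)^{2}\right)^{2} = \left(\left(\frac{3}{2} - - \frac{5}{2}\right)^{2}\right)^{2} = \left(\left(\frac{3}{2} + \frac{5}{2}\right)^{2}\right)^{2} = \left(4^{2}\right)^{2} = 16^{2} = 256$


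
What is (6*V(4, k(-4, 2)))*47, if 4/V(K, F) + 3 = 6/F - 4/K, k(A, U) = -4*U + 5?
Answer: -188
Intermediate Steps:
k(A, U) = 5 - 4*U
V(K, F) = 4/(-3 - 4/K + 6/F) (V(K, F) = 4/(-3 + (6/F - 4/K)) = 4/(-3 + (-4/K + 6/F)) = 4/(-3 - 4/K + 6/F))
(6*V(4, k(-4, 2)))*47 = (6*(-4*(5 - 4*2)*4/(-6*4 + 4*(5 - 4*2) + 3*(5 - 4*2)*4)))*47 = (6*(-4*(5 - 8)*4/(-24 + 4*(5 - 8) + 3*(5 - 8)*4)))*47 = (6*(-4*(-3)*4/(-24 + 4*(-3) + 3*(-3)*4)))*47 = (6*(-4*(-3)*4/(-24 - 12 - 36)))*47 = (6*(-4*(-3)*4/(-72)))*47 = (6*(-4*(-3)*4*(-1/72)))*47 = (6*(-2/3))*47 = -4*47 = -188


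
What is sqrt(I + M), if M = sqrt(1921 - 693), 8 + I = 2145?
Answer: sqrt(2137 + 2*sqrt(307)) ≈ 46.605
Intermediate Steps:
I = 2137 (I = -8 + 2145 = 2137)
M = 2*sqrt(307) (M = sqrt(1228) = 2*sqrt(307) ≈ 35.043)
sqrt(I + M) = sqrt(2137 + 2*sqrt(307))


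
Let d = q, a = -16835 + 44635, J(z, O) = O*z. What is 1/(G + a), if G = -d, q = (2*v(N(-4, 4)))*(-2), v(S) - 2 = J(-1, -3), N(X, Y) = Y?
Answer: 1/27820 ≈ 3.5945e-5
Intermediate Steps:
v(S) = 5 (v(S) = 2 - 3*(-1) = 2 + 3 = 5)
a = 27800
q = -20 (q = (2*5)*(-2) = 10*(-2) = -20)
d = -20
G = 20 (G = -1*(-20) = 20)
1/(G + a) = 1/(20 + 27800) = 1/27820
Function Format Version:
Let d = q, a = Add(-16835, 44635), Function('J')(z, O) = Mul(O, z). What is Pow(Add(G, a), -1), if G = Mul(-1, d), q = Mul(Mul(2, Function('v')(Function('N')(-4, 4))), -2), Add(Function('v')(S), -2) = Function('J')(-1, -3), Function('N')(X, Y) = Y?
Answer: Rational(1, 27820) ≈ 3.5945e-5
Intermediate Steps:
Function('v')(S) = 5 (Function('v')(S) = Add(2, Mul(-3, -1)) = Add(2, 3) = 5)
a = 27800
q = -20 (q = Mul(Mul(2, 5), -2) = Mul(10, -2) = -20)
d = -20
G = 20 (G = Mul(-1, -20) = 20)
Pow(Add(G, a), -1) = Pow(Add(20, 27800), -1) = Pow(27820, -1) = Rational(1, 27820)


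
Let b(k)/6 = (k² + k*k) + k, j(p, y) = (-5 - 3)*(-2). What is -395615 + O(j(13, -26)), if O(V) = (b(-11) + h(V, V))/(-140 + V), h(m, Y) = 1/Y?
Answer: -784922337/1984 ≈ -3.9563e+5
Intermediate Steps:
j(p, y) = 16 (j(p, y) = -8*(-2) = 16)
b(k) = 6*k + 12*k² (b(k) = 6*((k² + k*k) + k) = 6*((k² + k²) + k) = 6*(2*k² + k) = 6*(k + 2*k²) = 6*k + 12*k²)
O(V) = (1386 + 1/V)/(-140 + V) (O(V) = (6*(-11)*(1 + 2*(-11)) + 1/V)/(-140 + V) = (6*(-11)*(1 - 22) + 1/V)/(-140 + V) = (6*(-11)*(-21) + 1/V)/(-140 + V) = (1386 + 1/V)/(-140 + V))
-395615 + O(j(13, -26)) = -395615 + (1 + 1386*16)/(16*(-140 + 16)) = -395615 + (1/16)*(1 + 22176)/(-124) = -395615 + (1/16)*(-1/124)*22177 = -395615 - 22177/1984 = -784922337/1984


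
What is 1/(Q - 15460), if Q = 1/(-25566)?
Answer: -25566/395250361 ≈ -6.4683e-5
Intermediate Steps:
Q = -1/25566 ≈ -3.9114e-5
1/(Q - 15460) = 1/(-1/25566 - 15460) = 1/(-395250361/25566) = -25566/395250361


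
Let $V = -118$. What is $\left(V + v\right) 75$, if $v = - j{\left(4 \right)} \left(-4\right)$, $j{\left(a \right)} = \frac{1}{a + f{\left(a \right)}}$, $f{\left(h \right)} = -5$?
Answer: $-9150$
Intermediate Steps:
$j{\left(a \right)} = \frac{1}{-5 + a}$ ($j{\left(a \right)} = \frac{1}{a - 5} = \frac{1}{-5 + a}$)
$v = -4$ ($v = - \frac{1}{-5 + 4} \left(-4\right) = - \frac{1}{-1} \left(-4\right) = \left(-1\right) \left(-1\right) \left(-4\right) = 1 \left(-4\right) = -4$)
$\left(V + v\right) 75 = \left(-118 - 4\right) 75 = \left(-122\right) 75 = -9150$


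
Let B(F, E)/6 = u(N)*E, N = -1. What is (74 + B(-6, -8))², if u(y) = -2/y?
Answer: 484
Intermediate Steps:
B(F, E) = 12*E (B(F, E) = 6*((-2/(-1))*E) = 6*((-2*(-1))*E) = 6*(2*E) = 12*E)
(74 + B(-6, -8))² = (74 + 12*(-8))² = (74 - 96)² = (-22)² = 484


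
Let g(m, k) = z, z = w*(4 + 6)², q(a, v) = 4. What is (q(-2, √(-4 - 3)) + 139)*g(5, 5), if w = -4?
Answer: -57200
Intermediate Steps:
z = -400 (z = -4*(4 + 6)² = -4*10² = -4*100 = -400)
g(m, k) = -400
(q(-2, √(-4 - 3)) + 139)*g(5, 5) = (4 + 139)*(-400) = 143*(-400) = -57200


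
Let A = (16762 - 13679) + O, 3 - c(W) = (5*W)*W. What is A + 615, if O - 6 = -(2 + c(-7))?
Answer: 3944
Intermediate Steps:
c(W) = 3 - 5*W² (c(W) = 3 - 5*W*W = 3 - 5*W²)
O = 246 (O = 6 - (2 + (3 - 5*(-7)²)) = 6 - (2 + (3 - 5*49)) = 6 - (2 + (3 - 245)) = 6 - (2 - 242) = 6 - 1*(-240) = 6 + 240 = 246)
A = 3329 (A = (16762 - 13679) + 246 = 3083 + 246 = 3329)
A + 615 = 3329 + 615 = 3944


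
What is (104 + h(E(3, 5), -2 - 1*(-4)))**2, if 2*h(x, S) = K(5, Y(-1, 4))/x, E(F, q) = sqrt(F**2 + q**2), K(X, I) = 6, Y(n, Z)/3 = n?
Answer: 367753/34 + 312*sqrt(34)/17 ≈ 10923.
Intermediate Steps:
Y(n, Z) = 3*n
h(x, S) = 3/x (h(x, S) = (6/x)/2 = 3/x)
(104 + h(E(3, 5), -2 - 1*(-4)))**2 = (104 + 3/(sqrt(3**2 + 5**2)))**2 = (104 + 3/(sqrt(9 + 25)))**2 = (104 + 3/(sqrt(34)))**2 = (104 + 3*(sqrt(34)/34))**2 = (104 + 3*sqrt(34)/34)**2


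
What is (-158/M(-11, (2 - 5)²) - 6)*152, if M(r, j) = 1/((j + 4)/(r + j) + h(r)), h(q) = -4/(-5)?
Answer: 679896/5 ≈ 1.3598e+5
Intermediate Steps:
h(q) = ⅘ (h(q) = -4*(-⅕) = ⅘)
M(r, j) = 1/(⅘ + (4 + j)/(j + r)) (M(r, j) = 1/((j + 4)/(r + j) + ⅘) = 1/((4 + j)/(j + r) + ⅘) = 1/(⅘ + (4 + j)/(j + r)))
(-158/M(-11, (2 - 5)²) - 6)*152 = (-158*(20 + 4*(-11) + 9*(2 - 5)²)/(5*((2 - 5)² - 11)) - 6)*152 = (-158*(20 - 44 + 9*(-3)²)/(5*((-3)² - 11)) - 6)*152 = (-158*(20 - 44 + 9*9)/(5*(9 - 11)) - 6)*152 = (-158/(5*(-2)/(20 - 44 + 81)) - 6)*152 = (-158/(5*(-2)/57) - 6)*152 = (-158/(5*(1/57)*(-2)) - 6)*152 = (-158/(-10/57) - 6)*152 = (-158*(-57/10) - 6)*152 = (4503/5 - 6)*152 = (4473/5)*152 = 679896/5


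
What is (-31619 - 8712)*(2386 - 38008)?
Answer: 1436670882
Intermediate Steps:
(-31619 - 8712)*(2386 - 38008) = -40331*(-35622) = 1436670882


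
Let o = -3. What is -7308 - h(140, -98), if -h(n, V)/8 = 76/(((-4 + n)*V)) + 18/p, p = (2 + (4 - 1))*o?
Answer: -30477994/4165 ≈ -7317.6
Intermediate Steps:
p = -15 (p = (2 + (4 - 1))*(-3) = (2 + 3)*(-3) = 5*(-3) = -15)
h(n, V) = 48/5 - 608/(V*(-4 + n)) (h(n, V) = -8*(76/(((-4 + n)*V)) + 18/(-15)) = -8*(76/((V*(-4 + n))) + 18*(-1/15)) = -8*(76*(1/(V*(-4 + n))) - 6/5) = -8*(76/(V*(-4 + n)) - 6/5) = -8*(-6/5 + 76/(V*(-4 + n))) = 48/5 - 608/(V*(-4 + n)))
-7308 - h(140, -98) = -7308 - 16*(-190 - 12*(-98) + 3*(-98)*140)/(5*(-98)*(-4 + 140)) = -7308 - 16*(-1)*(-190 + 1176 - 41160)/(5*98*136) = -7308 - 16*(-1)*(-40174)/(5*98*136) = -7308 - 1*40174/4165 = -7308 - 40174/4165 = -30477994/4165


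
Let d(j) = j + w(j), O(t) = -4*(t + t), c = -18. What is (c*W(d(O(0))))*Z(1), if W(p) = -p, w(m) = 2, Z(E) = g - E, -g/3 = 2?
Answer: -252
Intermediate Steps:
g = -6 (g = -3*2 = -6)
O(t) = -8*t
Z(E) = -6 - E
d(j) = 2 + j (d(j) = j + 2 = 2 + j)
(c*W(d(O(0))))*Z(1) = (-(-18)*(2 - 8*0))*(-6 - 1*1) = (-(-18)*(2 + 0))*(-6 - 1) = -(-18)*2*(-7) = -18*(-2)*(-7) = 36*(-7) = -252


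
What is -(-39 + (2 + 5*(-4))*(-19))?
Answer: -303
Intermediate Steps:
-(-39 + (2 + 5*(-4))*(-19)) = -(-39 + (2 - 20)*(-19)) = -(-39 - 18*(-19)) = -(-39 + 342) = -1*303 = -303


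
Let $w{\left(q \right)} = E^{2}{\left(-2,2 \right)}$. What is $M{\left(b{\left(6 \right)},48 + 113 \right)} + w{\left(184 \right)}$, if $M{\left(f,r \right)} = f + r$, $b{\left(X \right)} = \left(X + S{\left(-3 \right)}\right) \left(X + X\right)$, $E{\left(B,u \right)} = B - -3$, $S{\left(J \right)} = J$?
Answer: $198$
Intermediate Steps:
$E{\left(B,u \right)} = 3 + B$ ($E{\left(B,u \right)} = B + 3 = 3 + B$)
$b{\left(X \right)} = 2 X \left(-3 + X\right)$ ($b{\left(X \right)} = \left(X - 3\right) \left(X + X\right) = \left(-3 + X\right) 2 X = 2 X \left(-3 + X\right)$)
$w{\left(q \right)} = 1$ ($w{\left(q \right)} = \left(3 - 2\right)^{2} = 1^{2} = 1$)
$M{\left(b{\left(6 \right)},48 + 113 \right)} + w{\left(184 \right)} = \left(2 \cdot 6 \left(-3 + 6\right) + \left(48 + 113\right)\right) + 1 = \left(2 \cdot 6 \cdot 3 + 161\right) + 1 = \left(36 + 161\right) + 1 = 197 + 1 = 198$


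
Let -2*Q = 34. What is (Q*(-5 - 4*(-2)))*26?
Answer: -1326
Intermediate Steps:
Q = -17 (Q = -½*34 = -17)
(Q*(-5 - 4*(-2)))*26 = -17*(-5 - 4*(-2))*26 = -17*(-5 + 8)*26 = -17*3*26 = -51*26 = -1326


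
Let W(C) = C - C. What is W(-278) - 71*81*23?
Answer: -132273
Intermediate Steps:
W(C) = 0
W(-278) - 71*81*23 = 0 - 71*81*23 = 0 - 5751*23 = 0 - 132273 = -132273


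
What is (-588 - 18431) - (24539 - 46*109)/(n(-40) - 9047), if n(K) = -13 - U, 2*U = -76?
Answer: -171569893/9022 ≈ -19017.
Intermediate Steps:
U = -38 (U = (½)*(-76) = -38)
n(K) = 25 (n(K) = -13 - 1*(-38) = -13 + 38 = 25)
(-588 - 18431) - (24539 - 46*109)/(n(-40) - 9047) = (-588 - 18431) - (24539 - 46*109)/(25 - 9047) = -19019 - (24539 - 5014)/(-9022) = -19019 - 19525*(-1)/9022 = -19019 - 1*(-19525/9022) = -19019 + 19525/9022 = -171569893/9022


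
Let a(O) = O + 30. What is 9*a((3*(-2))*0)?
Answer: 270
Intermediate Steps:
a(O) = 30 + O
9*a((3*(-2))*0) = 9*(30 + (3*(-2))*0) = 9*(30 - 6*0) = 9*(30 + 0) = 9*30 = 270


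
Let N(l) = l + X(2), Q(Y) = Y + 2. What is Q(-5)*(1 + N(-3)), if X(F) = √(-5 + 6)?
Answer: 3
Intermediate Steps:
Q(Y) = 2 + Y
X(F) = 1 (X(F) = √1 = 1)
N(l) = 1 + l (N(l) = l + 1 = 1 + l)
Q(-5)*(1 + N(-3)) = (2 - 5)*(1 + (1 - 3)) = -3*(1 - 2) = -3*(-1) = 3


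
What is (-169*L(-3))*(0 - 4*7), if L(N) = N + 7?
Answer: 18928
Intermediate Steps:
L(N) = 7 + N
(-169*L(-3))*(0 - 4*7) = (-169*(7 - 3))*(0 - 4*7) = (-169*4)*(0 - 28) = -676*(-28) = 18928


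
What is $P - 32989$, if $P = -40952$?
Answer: $-73941$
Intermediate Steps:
$P - 32989 = -40952 - 32989 = -73941$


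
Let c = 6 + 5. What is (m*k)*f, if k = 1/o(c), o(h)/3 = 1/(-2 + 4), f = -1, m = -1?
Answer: ⅔ ≈ 0.66667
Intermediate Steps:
c = 11
o(h) = 3/2 (o(h) = 3/(-2 + 4) = 3/2)
k = ⅔ (k = 1/(3/2) = ⅔ ≈ 0.66667)
(m*k)*f = -1*⅔*(-1) = -⅔*(-1) = ⅔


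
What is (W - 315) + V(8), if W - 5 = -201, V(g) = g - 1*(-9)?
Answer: -494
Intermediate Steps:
V(g) = 9 + g (V(g) = g + 9 = 9 + g)
W = -196 (W = 5 - 201 = -196)
(W - 315) + V(8) = (-196 - 315) + (9 + 8) = -511 + 17 = -494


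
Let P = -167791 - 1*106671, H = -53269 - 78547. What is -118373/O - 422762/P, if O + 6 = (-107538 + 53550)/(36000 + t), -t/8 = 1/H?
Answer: 9636690390356642605/610484767451142 ≈ 15785.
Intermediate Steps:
H = -131816
t = 1/16477 (t = -8/(-131816) = -8*(-1/131816) = 1/16477 ≈ 6.0691e-5)
P = -274462 (P = -167791 - 106671 = -274462)
O = -4448592282/593172001 (O = -6 + (-107538 + 53550)/(36000 + 1/16477) = -6 - 53988/593172001/16477 = -6 - 53988*16477/593172001 = -6 - 889560276/593172001 = -4448592282/593172001 ≈ -7.4997)
-118373/O - 422762/P = -118373/(-4448592282/593172001) - 422762/(-274462) = -118373*(-593172001/4448592282) - 422762*(-1/274462) = 70215549274373/4448592282 + 211381/137231 = 9636690390356642605/610484767451142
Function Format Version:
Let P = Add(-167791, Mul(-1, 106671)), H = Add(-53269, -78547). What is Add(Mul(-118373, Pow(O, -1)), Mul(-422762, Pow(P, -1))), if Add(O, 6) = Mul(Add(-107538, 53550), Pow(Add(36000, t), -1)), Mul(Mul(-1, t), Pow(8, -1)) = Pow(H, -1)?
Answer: Rational(9636690390356642605, 610484767451142) ≈ 15785.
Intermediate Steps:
H = -131816
t = Rational(1, 16477) (t = Mul(-8, Pow(-131816, -1)) = Mul(-8, Rational(-1, 131816)) = Rational(1, 16477) ≈ 6.0691e-5)
P = -274462 (P = Add(-167791, -106671) = -274462)
O = Rational(-4448592282, 593172001) (O = Add(-6, Mul(Add(-107538, 53550), Pow(Add(36000, Rational(1, 16477)), -1))) = Add(-6, Mul(-53988, Pow(Rational(593172001, 16477), -1))) = Add(-6, Mul(-53988, Rational(16477, 593172001))) = Add(-6, Rational(-889560276, 593172001)) = Rational(-4448592282, 593172001) ≈ -7.4997)
Add(Mul(-118373, Pow(O, -1)), Mul(-422762, Pow(P, -1))) = Add(Mul(-118373, Pow(Rational(-4448592282, 593172001), -1)), Mul(-422762, Pow(-274462, -1))) = Add(Mul(-118373, Rational(-593172001, 4448592282)), Mul(-422762, Rational(-1, 274462))) = Add(Rational(70215549274373, 4448592282), Rational(211381, 137231)) = Rational(9636690390356642605, 610484767451142)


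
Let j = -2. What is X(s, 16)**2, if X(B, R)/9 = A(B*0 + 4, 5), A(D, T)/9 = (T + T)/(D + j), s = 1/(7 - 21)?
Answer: 164025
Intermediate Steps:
s = -1/14 (s = 1/(-14) = -1/14 ≈ -0.071429)
A(D, T) = 18*T/(-2 + D) (A(D, T) = 9*((T + T)/(D - 2)) = 9*((2*T)/(-2 + D)) = 9*(2*T/(-2 + D)) = 18*T/(-2 + D))
X(B, R) = 405 (X(B, R) = 9*(18*5/(-2 + (B*0 + 4))) = 9*(18*5/(-2 + (0 + 4))) = 9*(18*5/(-2 + 4)) = 9*(18*5/2) = 9*(18*5*(1/2)) = 9*45 = 405)
X(s, 16)**2 = 405**2 = 164025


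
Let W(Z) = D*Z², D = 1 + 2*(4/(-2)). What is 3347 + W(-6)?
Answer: 3239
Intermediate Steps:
D = -3 (D = 1 + 2*(4*(-½)) = 1 + 2*(-2) = 1 - 4 = -3)
W(Z) = -3*Z²
3347 + W(-6) = 3347 - 3*(-6)² = 3347 - 3*36 = 3347 - 108 = 3239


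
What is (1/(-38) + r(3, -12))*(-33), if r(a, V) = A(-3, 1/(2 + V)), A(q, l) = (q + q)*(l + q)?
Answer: -116457/190 ≈ -612.93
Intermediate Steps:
A(q, l) = 2*q*(l + q) (A(q, l) = (2*q)*(l + q) = 2*q*(l + q))
r(a, V) = 18 - 6/(2 + V) (r(a, V) = 2*(-3)*(1/(2 + V) - 3) = 2*(-3)*(-3 + 1/(2 + V)) = 18 - 6/(2 + V))
(1/(-38) + r(3, -12))*(-33) = (1/(-38) + 6*(5 + 3*(-12))/(2 - 12))*(-33) = (-1/38 + 6*(5 - 36)/(-10))*(-33) = (-1/38 + 6*(-⅒)*(-31))*(-33) = (-1/38 + 93/5)*(-33) = (3529/190)*(-33) = -116457/190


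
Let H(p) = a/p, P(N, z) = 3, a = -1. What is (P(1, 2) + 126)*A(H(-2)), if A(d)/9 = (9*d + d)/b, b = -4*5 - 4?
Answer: -1935/8 ≈ -241.88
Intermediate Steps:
b = -24 (b = -20 - 4 = -24)
H(p) = -1/p
A(d) = -15*d/4 (A(d) = 9*((9*d + d)/(-24)) = 9*((10*d)*(-1/24)) = 9*(-5*d/12) = -15*d/4)
(P(1, 2) + 126)*A(H(-2)) = (3 + 126)*(-(-15)/(4*(-2))) = 129*(-(-15)*(-1)/(4*2)) = 129*(-15/4*½) = 129*(-15/8) = -1935/8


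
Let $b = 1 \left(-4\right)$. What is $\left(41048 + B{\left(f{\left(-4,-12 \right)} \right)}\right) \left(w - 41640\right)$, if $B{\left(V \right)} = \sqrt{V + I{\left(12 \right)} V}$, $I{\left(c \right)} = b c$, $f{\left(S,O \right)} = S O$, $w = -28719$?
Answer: $-2888096232 - 281436 i \sqrt{141} \approx -2.8881 \cdot 10^{9} - 3.3419 \cdot 10^{6} i$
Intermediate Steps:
$b = -4$
$f{\left(S,O \right)} = O S$
$I{\left(c \right)} = - 4 c$
$B{\left(V \right)} = \sqrt{47} \sqrt{- V}$ ($B{\left(V \right)} = \sqrt{V + \left(-4\right) 12 V} = \sqrt{V - 48 V} = \sqrt{- 47 V} = \sqrt{47} \sqrt{- V}$)
$\left(41048 + B{\left(f{\left(-4,-12 \right)} \right)}\right) \left(w - 41640\right) = \left(41048 + \sqrt{47} \sqrt{- \left(-12\right) \left(-4\right)}\right) \left(-28719 - 41640\right) = \left(41048 + \sqrt{47} \sqrt{\left(-1\right) 48}\right) \left(-70359\right) = \left(41048 + \sqrt{47} \sqrt{-48}\right) \left(-70359\right) = \left(41048 + \sqrt{47} \cdot 4 i \sqrt{3}\right) \left(-70359\right) = \left(41048 + 4 i \sqrt{141}\right) \left(-70359\right) = -2888096232 - 281436 i \sqrt{141}$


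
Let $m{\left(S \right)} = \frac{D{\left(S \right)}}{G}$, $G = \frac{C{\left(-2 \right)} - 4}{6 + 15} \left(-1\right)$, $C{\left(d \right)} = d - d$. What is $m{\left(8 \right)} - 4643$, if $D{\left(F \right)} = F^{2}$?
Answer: $-4307$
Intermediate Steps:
$C{\left(d \right)} = 0$
$G = \frac{4}{21}$ ($G = \frac{0 - 4}{6 + 15} \left(-1\right) = - \frac{4}{21} \left(-1\right) = \left(-4\right) \frac{1}{21} \left(-1\right) = \left(- \frac{4}{21}\right) \left(-1\right) = \frac{4}{21} \approx 0.19048$)
$m{\left(S \right)} = \frac{21 S^{2}}{4}$ ($m{\left(S \right)} = \frac{S^{2}}{\frac{4}{21}} = S^{2} \cdot \frac{21}{4} = \frac{21 S^{2}}{4}$)
$m{\left(8 \right)} - 4643 = \frac{21 \cdot 8^{2}}{4} - 4643 = \frac{21}{4} \cdot 64 - 4643 = 336 - 4643 = -4307$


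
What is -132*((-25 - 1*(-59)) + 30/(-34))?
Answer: -74316/17 ≈ -4371.5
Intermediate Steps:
-132*((-25 - 1*(-59)) + 30/(-34)) = -132*((-25 + 59) + 30*(-1/34)) = -132*(34 - 15/17) = -132*563/17 = -74316/17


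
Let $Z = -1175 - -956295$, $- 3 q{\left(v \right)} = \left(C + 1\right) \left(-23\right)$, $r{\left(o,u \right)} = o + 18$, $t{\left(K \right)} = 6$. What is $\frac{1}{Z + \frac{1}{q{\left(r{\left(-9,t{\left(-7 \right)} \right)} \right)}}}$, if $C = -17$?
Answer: $\frac{368}{351484157} \approx 1.047 \cdot 10^{-6}$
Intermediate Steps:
$r{\left(o,u \right)} = 18 + o$
$q{\left(v \right)} = - \frac{368}{3}$ ($q{\left(v \right)} = - \frac{\left(-17 + 1\right) \left(-23\right)}{3} = - \frac{\left(-16\right) \left(-23\right)}{3} = \left(- \frac{1}{3}\right) 368 = - \frac{368}{3}$)
$Z = 955120$ ($Z = -1175 + 956295 = 955120$)
$\frac{1}{Z + \frac{1}{q{\left(r{\left(-9,t{\left(-7 \right)} \right)} \right)}}} = \frac{1}{955120 + \frac{1}{- \frac{368}{3}}} = \frac{1}{955120 - \frac{3}{368}} = \frac{1}{\frac{351484157}{368}} = \frac{368}{351484157}$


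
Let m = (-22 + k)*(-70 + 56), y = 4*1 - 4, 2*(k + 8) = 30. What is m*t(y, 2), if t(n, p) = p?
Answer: 420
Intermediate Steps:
k = 7 (k = -8 + (1/2)*30 = -8 + 15 = 7)
y = 0 (y = 4 - 4 = 0)
m = 210 (m = (-22 + 7)*(-70 + 56) = -15*(-14) = 210)
m*t(y, 2) = 210*2 = 420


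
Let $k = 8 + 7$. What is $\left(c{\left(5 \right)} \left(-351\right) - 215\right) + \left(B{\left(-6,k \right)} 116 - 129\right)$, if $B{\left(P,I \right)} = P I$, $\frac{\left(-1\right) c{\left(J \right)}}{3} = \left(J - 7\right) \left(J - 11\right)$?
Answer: $1852$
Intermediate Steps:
$k = 15$
$c{\left(J \right)} = - 3 \left(-11 + J\right) \left(-7 + J\right)$ ($c{\left(J \right)} = - 3 \left(J - 7\right) \left(J - 11\right) = - 3 \left(-7 + J\right) \left(-11 + J\right) = - 3 \left(-11 + J\right) \left(-7 + J\right)$)
$B{\left(P,I \right)} = I P$
$\left(c{\left(5 \right)} \left(-351\right) - 215\right) + \left(B{\left(-6,k \right)} 116 - 129\right) = \left(\left(-231 - 3 \cdot 5^{2} + 54 \cdot 5\right) \left(-351\right) - 215\right) + \left(15 \left(-6\right) 116 - 129\right) = \left(\left(-231 - 75 + 270\right) \left(-351\right) - 215\right) - 10569 = \left(\left(-36\right) \left(-351\right) - 215\right) - 10569 = \left(12636 - 215\right) - 10569 = 12421 - 10569 = 1852$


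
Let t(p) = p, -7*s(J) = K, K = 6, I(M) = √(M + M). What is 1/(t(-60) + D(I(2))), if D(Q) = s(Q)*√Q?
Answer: -245/14694 + 7*√2/29388 ≈ -0.016337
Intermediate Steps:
I(M) = √2*√M (I(M) = √(2*M) = √2*√M)
s(J) = -6/7 (s(J) = -⅐*6 = -6/7)
D(Q) = -6*√Q/7
1/(t(-60) + D(I(2))) = 1/(-60 - 6*√2/7)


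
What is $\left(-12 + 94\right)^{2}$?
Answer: $6724$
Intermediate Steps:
$\left(-12 + 94\right)^{2} = 82^{2} = 6724$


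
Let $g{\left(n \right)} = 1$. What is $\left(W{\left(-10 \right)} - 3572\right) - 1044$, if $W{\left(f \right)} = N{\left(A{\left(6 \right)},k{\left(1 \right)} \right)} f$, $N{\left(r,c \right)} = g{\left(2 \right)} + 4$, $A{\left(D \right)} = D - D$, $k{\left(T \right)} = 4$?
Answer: $-4666$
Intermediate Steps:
$A{\left(D \right)} = 0$
$N{\left(r,c \right)} = 5$ ($N{\left(r,c \right)} = 1 + 4 = 5$)
$W{\left(f \right)} = 5 f$
$\left(W{\left(-10 \right)} - 3572\right) - 1044 = \left(5 \left(-10\right) - 3572\right) - 1044 = \left(-50 - 3572\right) - 1044 = -3622 - 1044 = -4666$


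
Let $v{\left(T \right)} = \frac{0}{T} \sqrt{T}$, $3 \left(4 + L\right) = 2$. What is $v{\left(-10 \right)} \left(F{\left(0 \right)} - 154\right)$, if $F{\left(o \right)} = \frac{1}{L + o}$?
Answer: $0$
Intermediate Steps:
$L = - \frac{10}{3}$ ($L = -4 + \frac{1}{3} \cdot 2 = -4 + \frac{2}{3} = - \frac{10}{3} \approx -3.3333$)
$F{\left(o \right)} = \frac{1}{- \frac{10}{3} + o}$
$v{\left(T \right)} = 0$ ($v{\left(T \right)} = 0 \sqrt{T} = 0$)
$v{\left(-10 \right)} \left(F{\left(0 \right)} - 154\right) = 0 \left(\frac{3}{-10 + 3 \cdot 0} - 154\right) = 0 \left(\frac{3}{-10 + 0} - 154\right) = 0 \left(\frac{3}{-10} - 154\right) = 0 \left(3 \left(- \frac{1}{10}\right) - 154\right) = 0 \left(- \frac{3}{10} - 154\right) = 0 \left(- \frac{1543}{10}\right) = 0$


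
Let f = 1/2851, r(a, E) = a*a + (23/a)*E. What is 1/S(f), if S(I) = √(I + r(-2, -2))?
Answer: √219464278/76978 ≈ 0.19245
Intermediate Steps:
r(a, E) = a² + 23*E/a
f = 1/2851 ≈ 0.00035075
S(I) = √(27 + I) (S(I) = √(I + ((-2)³ + 23*(-2))/(-2)) = √(I - (-8 - 46)/2) = √(I - ½*(-54)) = √(I + 27) = √(27 + I))
1/S(f) = 1/(√(27 + 1/2851)) = 1/(√(76978/2851)) = 1/(√219464278/2851) = √219464278/76978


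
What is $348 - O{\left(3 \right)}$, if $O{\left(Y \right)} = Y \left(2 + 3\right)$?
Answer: $333$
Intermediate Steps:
$O{\left(Y \right)} = 5 Y$ ($O{\left(Y \right)} = Y 5 = 5 Y$)
$348 - O{\left(3 \right)} = 348 - 5 \cdot 3 = 348 - 15 = 333$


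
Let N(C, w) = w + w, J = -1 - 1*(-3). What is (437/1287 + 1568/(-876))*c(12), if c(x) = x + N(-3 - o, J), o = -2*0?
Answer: -2180272/93951 ≈ -23.206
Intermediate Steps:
o = 0
J = 2 (J = -1 + 3 = 2)
N(C, w) = 2*w
c(x) = 4 + x (c(x) = x + 2*2 = x + 4 = 4 + x)
(437/1287 + 1568/(-876))*c(12) = (437/1287 + 1568/(-876))*(4 + 12) = (437*(1/1287) + 1568*(-1/876))*16 = (437/1287 - 392/219)*16 = -136267/93951*16 = -2180272/93951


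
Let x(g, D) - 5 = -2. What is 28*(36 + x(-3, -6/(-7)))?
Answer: 1092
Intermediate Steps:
x(g, D) = 3 (x(g, D) = 5 - 2 = 3)
28*(36 + x(-3, -6/(-7))) = 28*(36 + 3) = 28*39 = 1092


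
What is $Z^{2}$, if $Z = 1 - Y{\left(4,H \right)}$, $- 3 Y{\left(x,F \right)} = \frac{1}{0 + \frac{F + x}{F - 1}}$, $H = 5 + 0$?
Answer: $\frac{961}{729} \approx 1.3182$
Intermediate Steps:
$H = 5$
$Y{\left(x,F \right)} = - \frac{-1 + F}{3 \left(F + x\right)}$ ($Y{\left(x,F \right)} = - \frac{1}{3 \left(0 + \frac{F + x}{F - 1}\right)} = - \frac{1}{3 \left(0 + \frac{F + x}{-1 + F}\right)} = - \frac{1}{3 \frac{F + x}{-1 + F}} = - \frac{\frac{1}{F + x} \left(-1 + F\right)}{3} = - \frac{-1 + F}{3 \left(F + x\right)}$)
$Z = \frac{31}{27}$ ($Z = 1 - \frac{1 - 5}{3 \left(5 + 4\right)} = 1 - \frac{1 - 5}{3 \cdot 9} = 1 - \frac{1}{3} \cdot \frac{1}{9} \left(-4\right) = 1 - - \frac{4}{27} = 1 + \frac{4}{27} = \frac{31}{27} \approx 1.1481$)
$Z^{2} = \left(\frac{31}{27}\right)^{2} = \frac{961}{729}$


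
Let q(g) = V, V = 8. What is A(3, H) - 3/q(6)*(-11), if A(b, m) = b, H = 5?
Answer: 57/8 ≈ 7.1250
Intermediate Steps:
q(g) = 8
A(3, H) - 3/q(6)*(-11) = 3 - 3/8*(-11) = 3 + 33/8 = 57/8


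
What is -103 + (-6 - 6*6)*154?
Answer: -6571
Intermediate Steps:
-103 + (-6 - 6*6)*154 = -103 + (-6 - 36)*154 = -103 - 42*154 = -103 - 6468 = -6571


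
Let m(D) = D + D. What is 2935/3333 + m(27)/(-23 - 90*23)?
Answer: 5962973/6975969 ≈ 0.85479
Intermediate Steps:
m(D) = 2*D
2935/3333 + m(27)/(-23 - 90*23) = 2935/3333 + (2*27)/(-23 - 90*23) = 2935*(1/3333) + 54/(-23 - 2070) = 2935/3333 + 54/(-2093) = 2935/3333 + 54*(-1/2093) = 2935/3333 - 54/2093 = 5962973/6975969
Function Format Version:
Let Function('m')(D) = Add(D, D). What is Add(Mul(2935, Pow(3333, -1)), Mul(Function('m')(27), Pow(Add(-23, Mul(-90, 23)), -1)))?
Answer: Rational(5962973, 6975969) ≈ 0.85479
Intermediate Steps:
Function('m')(D) = Mul(2, D)
Add(Mul(2935, Pow(3333, -1)), Mul(Function('m')(27), Pow(Add(-23, Mul(-90, 23)), -1))) = Add(Mul(2935, Pow(3333, -1)), Mul(Mul(2, 27), Pow(Add(-23, Mul(-90, 23)), -1))) = Add(Mul(2935, Rational(1, 3333)), Mul(54, Pow(Add(-23, -2070), -1))) = Add(Rational(2935, 3333), Mul(54, Pow(-2093, -1))) = Add(Rational(2935, 3333), Mul(54, Rational(-1, 2093))) = Add(Rational(2935, 3333), Rational(-54, 2093)) = Rational(5962973, 6975969)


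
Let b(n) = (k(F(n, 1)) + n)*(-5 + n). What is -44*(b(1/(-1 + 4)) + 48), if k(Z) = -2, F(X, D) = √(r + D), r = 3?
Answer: -22088/9 ≈ -2454.2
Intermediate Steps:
F(X, D) = √(3 + D)
b(n) = (-5 + n)*(-2 + n) (b(n) = (-2 + n)*(-5 + n) = (-5 + n)*(-2 + n))
-44*(b(1/(-1 + 4)) + 48) = -44*((10 + (1/(-1 + 4))² - 7/(-1 + 4)) + 48) = -44*((10 + (1/3)² - 7/3) + 48) = -44*((10 + (⅓)² - 7*⅓) + 48) = -44*((10 + ⅑ - 7/3) + 48) = -44*(70/9 + 48) = -44*502/9 = -22088/9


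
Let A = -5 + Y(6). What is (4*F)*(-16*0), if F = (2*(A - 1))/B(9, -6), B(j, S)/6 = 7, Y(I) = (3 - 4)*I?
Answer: 0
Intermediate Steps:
Y(I) = -I
A = -11 (A = -5 - 1*6 = -5 - 6 = -11)
B(j, S) = 42 (B(j, S) = 6*7 = 42)
F = -4/7 (F = (2*(-11 - 1))/42 = (2*(-12))*(1/42) = -24*1/42 = -4/7 ≈ -0.57143)
(4*F)*(-16*0) = (4*(-4/7))*(-16*0) = -16/7*0 = 0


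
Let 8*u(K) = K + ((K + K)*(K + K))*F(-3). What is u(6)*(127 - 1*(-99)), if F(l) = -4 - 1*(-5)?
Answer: 8475/2 ≈ 4237.5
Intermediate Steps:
F(l) = 1 (F(l) = -4 + 5 = 1)
u(K) = K²/2 + K/8 (u(K) = (K + ((K + K)*(K + K))*1)/8 = (K + ((2*K)*(2*K))*1)/8 = (K + (4*K²)*1)/8 = (K + 4*K²)/8 = K²/2 + K/8)
u(6)*(127 - 1*(-99)) = ((⅛)*6*(1 + 4*6))*(127 - 1*(-99)) = ((⅛)*6*(1 + 24))*(127 + 99) = ((⅛)*6*25)*226 = (75/4)*226 = 8475/2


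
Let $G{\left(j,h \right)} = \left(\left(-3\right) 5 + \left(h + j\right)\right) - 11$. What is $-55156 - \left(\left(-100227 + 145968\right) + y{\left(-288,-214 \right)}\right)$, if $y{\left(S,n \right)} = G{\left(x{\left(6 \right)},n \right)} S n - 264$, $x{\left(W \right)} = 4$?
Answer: $14444519$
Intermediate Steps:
$G{\left(j,h \right)} = -26 + h + j$ ($G{\left(j,h \right)} = \left(-15 + \left(h + j\right)\right) - 11 = \left(-15 + h + j\right) - 11 = -26 + h + j$)
$y{\left(S,n \right)} = -264 + S n \left(-22 + n\right)$ ($y{\left(S,n \right)} = \left(-26 + n + 4\right) S n - 264 = \left(-22 + n\right) S n - 264 = S \left(-22 + n\right) n - 264 = S n \left(-22 + n\right) - 264 = -264 + S n \left(-22 + n\right)$)
$-55156 - \left(\left(-100227 + 145968\right) + y{\left(-288,-214 \right)}\right) = -55156 - \left(\left(-100227 + 145968\right) - \left(264 - 61632 \left(-22 - 214\right)\right)\right) = -55156 - \left(45741 - \left(264 - -14545152\right)\right) = -55156 - \left(45741 - 14545416\right) = -55156 - -14499675 = -55156 + 14499675 = 14444519$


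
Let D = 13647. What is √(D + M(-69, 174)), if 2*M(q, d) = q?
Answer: 165*√2/2 ≈ 116.67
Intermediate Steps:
M(q, d) = q/2
√(D + M(-69, 174)) = √(13647 + (½)*(-69)) = √(13647 - 69/2) = √(27225/2) = 165*√2/2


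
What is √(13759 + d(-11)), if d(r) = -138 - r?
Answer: 8*√213 ≈ 116.76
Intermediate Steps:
√(13759 + d(-11)) = √(13759 + (-138 - 1*(-11))) = √(13759 + (-138 + 11)) = √(13759 - 127) = √13632 = 8*√213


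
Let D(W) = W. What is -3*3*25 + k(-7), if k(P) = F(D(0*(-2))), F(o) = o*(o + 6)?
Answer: -225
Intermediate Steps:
F(o) = o*(6 + o)
k(P) = 0 (k(P) = (0*(-2))*(6 + 0*(-2)) = 0*(6 + 0) = 0*6 = 0)
-3*3*25 + k(-7) = -3*3*25 + 0 = -9*25 + 0 = -225 + 0 = -225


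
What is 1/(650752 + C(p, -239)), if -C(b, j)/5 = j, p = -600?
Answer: 1/651947 ≈ 1.5339e-6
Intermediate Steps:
C(b, j) = -5*j
1/(650752 + C(p, -239)) = 1/(650752 - 5*(-239)) = 1/(650752 + 1195) = 1/651947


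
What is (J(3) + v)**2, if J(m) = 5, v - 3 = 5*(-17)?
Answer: 5929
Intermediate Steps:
v = -82 (v = 3 + 5*(-17) = 3 - 85 = -82)
(J(3) + v)**2 = (5 - 82)**2 = (-77)**2 = 5929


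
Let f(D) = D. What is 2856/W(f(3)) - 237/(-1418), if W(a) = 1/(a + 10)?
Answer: 52647741/1418 ≈ 37128.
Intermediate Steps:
W(a) = 1/(10 + a)
2856/W(f(3)) - 237/(-1418) = 2856/(1/(10 + 3)) - 237/(-1418) = 2856/(1/13) - 237*(-1/1418) = 2856/(1/13) + 237/1418 = 2856*13 + 237/1418 = 37128 + 237/1418 = 52647741/1418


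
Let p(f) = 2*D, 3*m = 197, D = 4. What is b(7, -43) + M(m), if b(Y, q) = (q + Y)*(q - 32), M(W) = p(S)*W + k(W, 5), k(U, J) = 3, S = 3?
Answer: 9685/3 ≈ 3228.3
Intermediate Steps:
m = 197/3 (m = (⅓)*197 = 197/3 ≈ 65.667)
p(f) = 8 (p(f) = 2*4 = 8)
M(W) = 3 + 8*W (M(W) = 8*W + 3 = 3 + 8*W)
b(Y, q) = (-32 + q)*(Y + q) (b(Y, q) = (Y + q)*(-32 + q) = (-32 + q)*(Y + q))
b(7, -43) + M(m) = ((-43)² - 32*7 - 32*(-43) + 7*(-43)) + (3 + 8*(197/3)) = (1849 - 224 + 1376 - 301) + (3 + 1576/3) = 2700 + 1585/3 = 9685/3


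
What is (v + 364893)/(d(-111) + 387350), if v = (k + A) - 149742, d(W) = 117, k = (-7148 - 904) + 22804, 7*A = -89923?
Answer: 1519398/2712269 ≈ 0.56019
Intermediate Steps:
A = -89923/7 (A = (1/7)*(-89923) = -89923/7 ≈ -12846.)
k = 14752 (k = -8052 + 22804 = 14752)
v = -1034853/7 (v = (14752 - 89923/7) - 149742 = 13341/7 - 149742 = -1034853/7 ≈ -1.4784e+5)
(v + 364893)/(d(-111) + 387350) = (-1034853/7 + 364893)/(117 + 387350) = (1519398/7)/387467 = (1519398/7)*(1/387467) = 1519398/2712269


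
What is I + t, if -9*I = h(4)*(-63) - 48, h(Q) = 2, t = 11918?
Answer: 35812/3 ≈ 11937.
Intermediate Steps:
I = 58/3 (I = -(2*(-63) - 48)/9 = -(-126 - 48)/9 = -⅑*(-174) = 58/3 ≈ 19.333)
I + t = 58/3 + 11918 = 35812/3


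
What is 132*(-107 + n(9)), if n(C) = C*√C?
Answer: -10560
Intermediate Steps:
n(C) = C^(3/2)
132*(-107 + n(9)) = 132*(-107 + 9^(3/2)) = 132*(-107 + 27) = 132*(-80) = -10560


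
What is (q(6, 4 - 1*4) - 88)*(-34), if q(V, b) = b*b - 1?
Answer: 3026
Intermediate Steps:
q(V, b) = -1 + b² (q(V, b) = b² - 1 = -1 + b²)
(q(6, 4 - 1*4) - 88)*(-34) = ((-1 + (4 - 1*4)²) - 88)*(-34) = ((-1 + (4 - 4)²) - 88)*(-34) = ((-1 + 0²) - 88)*(-34) = ((-1 + 0) - 88)*(-34) = (-1 - 88)*(-34) = -89*(-34) = 3026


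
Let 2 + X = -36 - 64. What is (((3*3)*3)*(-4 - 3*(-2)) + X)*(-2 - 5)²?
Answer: -2352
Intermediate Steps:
X = -102 (X = -2 + (-36 - 64) = -2 - 100 = -102)
(((3*3)*3)*(-4 - 3*(-2)) + X)*(-2 - 5)² = (((3*3)*3)*(-4 - 3*(-2)) - 102)*(-2 - 5)² = ((9*3)*(-4 + 6) - 102)*(-7)² = (27*2 - 102)*49 = (54 - 102)*49 = -48*49 = -2352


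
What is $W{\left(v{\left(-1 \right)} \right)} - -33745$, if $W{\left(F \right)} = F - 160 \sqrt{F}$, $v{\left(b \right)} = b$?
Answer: $33744 - 160 i \approx 33744.0 - 160.0 i$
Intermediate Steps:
$W{\left(v{\left(-1 \right)} \right)} - -33745 = \left(-1 - 160 \sqrt{-1}\right) - -33745 = \left(-1 - 160 i\right) + 33745 = 33744 - 160 i$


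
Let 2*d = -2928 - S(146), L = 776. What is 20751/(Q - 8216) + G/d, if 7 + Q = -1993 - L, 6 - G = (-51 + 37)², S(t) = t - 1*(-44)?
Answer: -10087443/5712176 ≈ -1.7660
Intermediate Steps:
S(t) = 44 + t (S(t) = t + 44 = 44 + t)
G = -190 (G = 6 - (-51 + 37)² = 6 - 1*(-14)² = 6 - 1*196 = 6 - 196 = -190)
Q = -2776 (Q = -7 + (-1993 - 1*776) = -7 + (-1993 - 776) = -7 - 2769 = -2776)
d = -1559 (d = (-2928 - (44 + 146))/2 = (-2928 - 1*190)/2 = (-2928 - 190)/2 = (½)*(-3118) = -1559)
20751/(Q - 8216) + G/d = 20751/(-2776 - 8216) - 190/(-1559) = 20751/(-10992) - 190*(-1/1559) = 20751*(-1/10992) + 190/1559 = -6917/3664 + 190/1559 = -10087443/5712176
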